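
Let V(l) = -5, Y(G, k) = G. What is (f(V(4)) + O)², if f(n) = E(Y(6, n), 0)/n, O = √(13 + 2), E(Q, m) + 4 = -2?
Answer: 411/25 + 12*√15/5 ≈ 25.735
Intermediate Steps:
E(Q, m) = -6 (E(Q, m) = -4 - 2 = -6)
O = √15 ≈ 3.8730
f(n) = -6/n
(f(V(4)) + O)² = (-6/(-5) + √15)² = (-6*(-⅕) + √15)² = (6/5 + √15)²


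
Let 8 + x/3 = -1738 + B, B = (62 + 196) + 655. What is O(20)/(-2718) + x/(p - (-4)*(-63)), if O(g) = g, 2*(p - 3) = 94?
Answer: 3394121/274518 ≈ 12.364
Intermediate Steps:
p = 50 (p = 3 + (½)*94 = 3 + 47 = 50)
B = 913 (B = 258 + 655 = 913)
x = -2499 (x = -24 + 3*(-1738 + 913) = -24 + 3*(-825) = -24 - 2475 = -2499)
O(20)/(-2718) + x/(p - (-4)*(-63)) = 20/(-2718) - 2499/(50 - (-4)*(-63)) = 20*(-1/2718) - 2499/(50 - 1*252) = -10/1359 - 2499/(50 - 252) = -10/1359 - 2499/(-202) = -10/1359 - 2499*(-1/202) = -10/1359 + 2499/202 = 3394121/274518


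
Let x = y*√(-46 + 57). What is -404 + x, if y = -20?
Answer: -404 - 20*√11 ≈ -470.33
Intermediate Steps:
x = -20*√11 (x = -20*√(-46 + 57) = -20*√11 ≈ -66.333)
-404 + x = -404 - 20*√11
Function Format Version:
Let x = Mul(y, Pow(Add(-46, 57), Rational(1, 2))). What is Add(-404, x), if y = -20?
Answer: Add(-404, Mul(-20, Pow(11, Rational(1, 2)))) ≈ -470.33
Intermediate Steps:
x = Mul(-20, Pow(11, Rational(1, 2))) (x = Mul(-20, Pow(Add(-46, 57), Rational(1, 2))) = Mul(-20, Pow(11, Rational(1, 2))) ≈ -66.333)
Add(-404, x) = Add(-404, Mul(-20, Pow(11, Rational(1, 2))))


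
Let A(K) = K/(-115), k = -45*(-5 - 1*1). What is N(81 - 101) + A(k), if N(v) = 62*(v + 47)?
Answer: 38448/23 ≈ 1671.7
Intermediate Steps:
k = 270 (k = -45*(-5 - 1) = -45*(-6) = 270)
A(K) = -K/115 (A(K) = K*(-1/115) = -K/115)
N(v) = 2914 + 62*v (N(v) = 62*(47 + v) = 2914 + 62*v)
N(81 - 101) + A(k) = (2914 + 62*(81 - 101)) - 1/115*270 = (2914 + 62*(-20)) - 54/23 = (2914 - 1240) - 54/23 = 1674 - 54/23 = 38448/23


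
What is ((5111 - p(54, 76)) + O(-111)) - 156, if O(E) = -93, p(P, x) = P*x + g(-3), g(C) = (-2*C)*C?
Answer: 776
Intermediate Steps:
g(C) = -2*C²
p(P, x) = -18 + P*x (p(P, x) = P*x - 2*(-3)² = P*x - 2*9 = P*x - 18 = -18 + P*x)
((5111 - p(54, 76)) + O(-111)) - 156 = ((5111 - (-18 + 54*76)) - 93) - 156 = ((5111 - (-18 + 4104)) - 93) - 156 = ((5111 - 1*4086) - 93) - 156 = ((5111 - 4086) - 93) - 156 = (1025 - 93) - 156 = 932 - 156 = 776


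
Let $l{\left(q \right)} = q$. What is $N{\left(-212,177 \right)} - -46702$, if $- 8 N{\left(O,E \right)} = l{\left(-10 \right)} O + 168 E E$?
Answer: $-611472$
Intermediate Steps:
$N{\left(O,E \right)} = - 21 E^{2} + \frac{5 O}{4}$ ($N{\left(O,E \right)} = - \frac{- 10 O + 168 E E}{8} = - \frac{- 10 O + 168 E^{2}}{8} = - 21 E^{2} + \frac{5 O}{4}$)
$N{\left(-212,177 \right)} - -46702 = \left(- 21 \cdot 177^{2} + \frac{5}{4} \left(-212\right)\right) - -46702 = \left(\left(-21\right) 31329 - 265\right) + 46702 = \left(-657909 - 265\right) + 46702 = -658174 + 46702 = -611472$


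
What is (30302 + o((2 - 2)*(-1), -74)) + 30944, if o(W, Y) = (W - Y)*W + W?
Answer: 61246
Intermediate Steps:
o(W, Y) = W + W*(W - Y) (o(W, Y) = W*(W - Y) + W = W + W*(W - Y))
(30302 + o((2 - 2)*(-1), -74)) + 30944 = (30302 + ((2 - 2)*(-1))*(1 + (2 - 2)*(-1) - 1*(-74))) + 30944 = (30302 + (0*(-1))*(1 + 0*(-1) + 74)) + 30944 = (30302 + 0*(1 + 0 + 74)) + 30944 = (30302 + 0*75) + 30944 = (30302 + 0) + 30944 = 30302 + 30944 = 61246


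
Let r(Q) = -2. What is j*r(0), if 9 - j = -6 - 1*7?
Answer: -44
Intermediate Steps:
j = 22 (j = 9 - (-6 - 1*7) = 9 - (-6 - 7) = 9 - 1*(-13) = 9 + 13 = 22)
j*r(0) = 22*(-2) = -44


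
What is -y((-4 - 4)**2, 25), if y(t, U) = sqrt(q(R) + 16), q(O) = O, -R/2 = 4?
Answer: -2*sqrt(2) ≈ -2.8284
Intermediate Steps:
R = -8 (R = -2*4 = -8)
y(t, U) = 2*sqrt(2) (y(t, U) = sqrt(-8 + 16) = sqrt(8) = 2*sqrt(2))
-y((-4 - 4)**2, 25) = -2*sqrt(2)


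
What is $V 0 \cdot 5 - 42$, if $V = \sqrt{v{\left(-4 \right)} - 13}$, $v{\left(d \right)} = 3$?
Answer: $-42$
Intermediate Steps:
$V = i \sqrt{10}$ ($V = \sqrt{3 - 13} = \sqrt{-10} = i \sqrt{10} \approx 3.1623 i$)
$V 0 \cdot 5 - 42 = i \sqrt{10} \cdot 0 \cdot 5 - 42 = i \sqrt{10} \cdot 0 - 42 = 0 - 42 = -42$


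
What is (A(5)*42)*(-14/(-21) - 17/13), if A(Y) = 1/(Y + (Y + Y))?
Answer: -70/39 ≈ -1.7949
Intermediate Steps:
A(Y) = 1/(3*Y) (A(Y) = 1/(Y + 2*Y) = 1/(3*Y))
(A(5)*42)*(-14/(-21) - 17/13) = (((1/3)/5)*42)*(-14/(-21) - 17/13) = (((1/3)*(1/5))*42)*(-14*(-1/21) - 17*1/13) = ((1/15)*42)*(2/3 - 17/13) = (14/5)*(-25/39) = -70/39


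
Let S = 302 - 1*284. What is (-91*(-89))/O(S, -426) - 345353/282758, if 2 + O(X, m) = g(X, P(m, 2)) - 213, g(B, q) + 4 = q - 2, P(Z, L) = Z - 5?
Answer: -1257613599/92179108 ≈ -13.643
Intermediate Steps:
P(Z, L) = -5 + Z
S = 18 (S = 302 - 284 = 18)
g(B, q) = -6 + q (g(B, q) = -4 + (q - 2) = -4 + (-2 + q) = -6 + q)
O(X, m) = -226 + m (O(X, m) = -2 + ((-6 + (-5 + m)) - 213) = -2 + ((-11 + m) - 213) = -2 + (-224 + m) = -226 + m)
(-91*(-89))/O(S, -426) - 345353/282758 = (-91*(-89))/(-226 - 426) - 345353/282758 = 8099/(-652) - 345353*1/282758 = 8099*(-1/652) - 345353/282758 = -8099/652 - 345353/282758 = -1257613599/92179108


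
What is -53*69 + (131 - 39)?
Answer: -3565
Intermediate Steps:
-53*69 + (131 - 39) = -3657 + 92 = -3565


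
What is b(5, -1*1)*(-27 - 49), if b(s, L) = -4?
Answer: 304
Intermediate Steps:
b(5, -1*1)*(-27 - 49) = -4*(-27 - 49) = -4*(-76) = 304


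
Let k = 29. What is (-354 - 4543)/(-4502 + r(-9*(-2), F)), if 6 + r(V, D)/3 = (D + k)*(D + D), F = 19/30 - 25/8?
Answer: 11752800/11799119 ≈ 0.99607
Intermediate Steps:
F = -299/120 (F = 19*(1/30) - 25*⅛ = 19/30 - 25/8 = -299/120 ≈ -2.4917)
r(V, D) = -18 + 6*D*(29 + D) (r(V, D) = -18 + 3*((D + 29)*(D + D)) = -18 + 3*((29 + D)*(2*D)) = -18 + 3*(2*D*(29 + D)) = -18 + 6*D*(29 + D))
(-354 - 4543)/(-4502 + r(-9*(-2), F)) = (-354 - 4543)/(-4502 + (-18 + 6*(-299/120)² + 174*(-299/120))) = -4897/(-4502 + (-18 + 6*(89401/14400) - 8671/20)) = -4897/(-4502 + (-18 + 89401/2400 - 8671/20)) = -4897/(-4502 - 994319/2400) = -4897/(-11799119/2400) = -4897*(-2400/11799119) = 11752800/11799119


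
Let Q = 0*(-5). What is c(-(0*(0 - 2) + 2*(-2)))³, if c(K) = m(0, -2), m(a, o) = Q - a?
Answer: 0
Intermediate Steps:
Q = 0
m(a, o) = -a (m(a, o) = 0 - a = -a)
c(K) = 0 (c(K) = -1*0 = 0)
c(-(0*(0 - 2) + 2*(-2)))³ = 0³ = 0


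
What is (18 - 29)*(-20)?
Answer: 220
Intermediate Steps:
(18 - 29)*(-20) = -11*(-20) = 220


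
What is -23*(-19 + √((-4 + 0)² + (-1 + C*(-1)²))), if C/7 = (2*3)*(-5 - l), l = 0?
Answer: 437 - 23*I*√195 ≈ 437.0 - 321.18*I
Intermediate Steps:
C = -210 (C = 7*((2*3)*(-5 - 1*0)) = 7*(6*(-5 + 0)) = 7*(6*(-5)) = 7*(-30) = -210)
-23*(-19 + √((-4 + 0)² + (-1 + C*(-1)²))) = -23*(-19 + √((-4 + 0)² + (-1 - 210*(-1)²))) = -23*(-19 + √((-4)² + (-1 - 210*1))) = -23*(-19 + √(16 + (-1 - 210))) = -23*(-19 + √(16 - 211)) = -23*(-19 + √(-195)) = -23*(-19 + I*√195) = 437 - 23*I*√195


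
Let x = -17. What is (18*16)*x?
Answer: -4896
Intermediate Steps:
(18*16)*x = (18*16)*(-17) = 288*(-17) = -4896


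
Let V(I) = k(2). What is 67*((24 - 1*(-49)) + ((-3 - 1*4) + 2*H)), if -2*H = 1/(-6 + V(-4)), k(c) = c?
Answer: 17755/4 ≈ 4438.8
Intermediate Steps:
V(I) = 2
H = ⅛ (H = -1/(2*(-6 + 2)) = -½/(-4) = -½*(-¼) = ⅛ ≈ 0.12500)
67*((24 - 1*(-49)) + ((-3 - 1*4) + 2*H)) = 67*((24 - 1*(-49)) + ((-3 - 1*4) + 2*(⅛))) = 67*((24 + 49) + ((-3 - 4) + ¼)) = 67*(73 + (-7 + ¼)) = 67*(73 - 27/4) = 67*(265/4) = 17755/4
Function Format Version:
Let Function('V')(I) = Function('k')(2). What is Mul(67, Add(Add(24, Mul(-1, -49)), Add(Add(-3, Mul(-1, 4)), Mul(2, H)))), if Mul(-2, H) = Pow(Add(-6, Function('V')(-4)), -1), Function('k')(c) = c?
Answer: Rational(17755, 4) ≈ 4438.8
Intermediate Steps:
Function('V')(I) = 2
H = Rational(1, 8) (H = Mul(Rational(-1, 2), Pow(Add(-6, 2), -1)) = Mul(Rational(-1, 2), Pow(-4, -1)) = Mul(Rational(-1, 2), Rational(-1, 4)) = Rational(1, 8) ≈ 0.12500)
Mul(67, Add(Add(24, Mul(-1, -49)), Add(Add(-3, Mul(-1, 4)), Mul(2, H)))) = Mul(67, Add(Add(24, Mul(-1, -49)), Add(Add(-3, Mul(-1, 4)), Mul(2, Rational(1, 8))))) = Mul(67, Add(Add(24, 49), Add(Add(-3, -4), Rational(1, 4)))) = Mul(67, Add(73, Add(-7, Rational(1, 4)))) = Mul(67, Add(73, Rational(-27, 4))) = Mul(67, Rational(265, 4)) = Rational(17755, 4)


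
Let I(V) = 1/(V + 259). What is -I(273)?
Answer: -1/532 ≈ -0.0018797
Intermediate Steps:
I(V) = 1/(259 + V)
-I(273) = -1/(259 + 273) = -1/532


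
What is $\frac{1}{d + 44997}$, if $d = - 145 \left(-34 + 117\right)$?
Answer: $\frac{1}{32962} \approx 3.0338 \cdot 10^{-5}$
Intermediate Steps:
$d = -12035$ ($d = \left(-145\right) 83 = -12035$)
$\frac{1}{d + 44997} = \frac{1}{-12035 + 44997} = \frac{1}{32962}$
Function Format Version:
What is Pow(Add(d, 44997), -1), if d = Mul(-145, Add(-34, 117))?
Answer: Rational(1, 32962) ≈ 3.0338e-5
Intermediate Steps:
d = -12035 (d = Mul(-145, 83) = -12035)
Pow(Add(d, 44997), -1) = Pow(Add(-12035, 44997), -1) = Pow(32962, -1) = Rational(1, 32962)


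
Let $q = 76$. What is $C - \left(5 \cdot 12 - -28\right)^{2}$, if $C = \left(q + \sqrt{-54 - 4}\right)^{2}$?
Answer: $-2026 + 152 i \sqrt{58} \approx -2026.0 + 1157.6 i$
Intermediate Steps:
$C = \left(76 + i \sqrt{58}\right)^{2}$ ($C = \left(76 + \sqrt{-54 - 4}\right)^{2} = \left(76 + \sqrt{-58}\right)^{2} = \left(76 + i \sqrt{58}\right)^{2} \approx 5718.0 + 1157.6 i$)
$C - \left(5 \cdot 12 - -28\right)^{2} = \left(76 + i \sqrt{58}\right)^{2} - \left(5 \cdot 12 - -28\right)^{2} = \left(76 + i \sqrt{58}\right)^{2} - \left(60 + 28\right)^{2} = \left(76 + i \sqrt{58}\right)^{2} - 88^{2} = \left(76 + i \sqrt{58}\right)^{2} - 7744 = -7744 + \left(76 + i \sqrt{58}\right)^{2}$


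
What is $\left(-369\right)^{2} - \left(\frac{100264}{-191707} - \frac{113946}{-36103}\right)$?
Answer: $\frac{942378992090551}{6921197821} \approx 1.3616 \cdot 10^{5}$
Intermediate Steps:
$\left(-369\right)^{2} - \left(\frac{100264}{-191707} - \frac{113946}{-36103}\right) = 136161 - \left(100264 \left(- \frac{1}{191707}\right) - - \frac{113946}{36103}\right) = 136161 - \left(- \frac{100264}{191707} + \frac{113946}{36103}\right) = 136161 - \frac{18224414630}{6921197821} = \frac{942378992090551}{6921197821}$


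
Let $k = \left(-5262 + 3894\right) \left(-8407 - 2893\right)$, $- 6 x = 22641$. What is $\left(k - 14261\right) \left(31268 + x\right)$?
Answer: $\frac{849257759471}{2} \approx 4.2463 \cdot 10^{11}$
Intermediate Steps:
$x = - \frac{7547}{2}$ ($x = \left(- \frac{1}{6}\right) 22641 = - \frac{7547}{2} \approx -3773.5$)
$k = 15458400$ ($k = \left(-1368\right) \left(-11300\right) = 15458400$)
$\left(k - 14261\right) \left(31268 + x\right) = \left(15458400 - 14261\right) \left(31268 - \frac{7547}{2}\right) = 15444139 \cdot \frac{54989}{2} = \frac{849257759471}{2}$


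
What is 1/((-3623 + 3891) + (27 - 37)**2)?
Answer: 1/368 ≈ 0.0027174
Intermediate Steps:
1/((-3623 + 3891) + (27 - 37)**2) = 1/(268 + (-10)**2) = 1/(268 + 100) = 1/368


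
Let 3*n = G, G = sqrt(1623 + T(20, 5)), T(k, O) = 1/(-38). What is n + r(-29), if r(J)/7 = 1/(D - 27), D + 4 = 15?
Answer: -7/16 + sqrt(2343574)/114 ≈ 12.991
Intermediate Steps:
D = 11 (D = -4 + 15 = 11)
T(k, O) = -1/38
r(J) = -7/16 (r(J) = 7/(11 - 27) = 7/(-16) = 7*(-1/16) = -7/16)
G = sqrt(2343574)/38 (G = sqrt(1623 - 1/38) = sqrt(61673/38) = sqrt(2343574)/38 ≈ 40.286)
n = sqrt(2343574)/114 (n = (sqrt(2343574)/38)/3 = sqrt(2343574)/114 ≈ 13.429)
n + r(-29) = sqrt(2343574)/114 - 7/16 = -7/16 + sqrt(2343574)/114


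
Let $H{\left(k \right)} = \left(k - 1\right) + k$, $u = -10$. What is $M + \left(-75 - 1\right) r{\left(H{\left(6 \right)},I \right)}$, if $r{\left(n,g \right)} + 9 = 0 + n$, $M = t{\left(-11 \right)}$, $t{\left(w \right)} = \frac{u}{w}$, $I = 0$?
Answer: $- \frac{1662}{11} \approx -151.09$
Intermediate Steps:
$H{\left(k \right)} = -1 + 2 k$ ($H{\left(k \right)} = \left(-1 + k\right) + k = -1 + 2 k$)
$t{\left(w \right)} = - \frac{10}{w}$
$M = \frac{10}{11}$ ($M = - \frac{10}{-11} = \left(-10\right) \left(- \frac{1}{11}\right) = \frac{10}{11} \approx 0.90909$)
$r{\left(n,g \right)} = -9 + n$ ($r{\left(n,g \right)} = -9 + \left(0 + n\right) = -9 + n$)
$M + \left(-75 - 1\right) r{\left(H{\left(6 \right)},I \right)} = \frac{10}{11} + \left(-75 - 1\right) \left(-9 + \left(-1 + 2 \cdot 6\right)\right) = \frac{10}{11} + \left(-75 - 1\right) \left(-9 + \left(-1 + 12\right)\right) = \frac{10}{11} - 76 \left(-9 + 11\right) = \frac{10}{11} - 152 = - \frac{1662}{11}$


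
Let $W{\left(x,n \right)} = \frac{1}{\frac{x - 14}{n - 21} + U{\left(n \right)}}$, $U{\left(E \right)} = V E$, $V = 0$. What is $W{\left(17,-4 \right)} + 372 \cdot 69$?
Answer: $\frac{76979}{3} \approx 25660.0$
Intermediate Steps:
$U{\left(E \right)} = 0$ ($U{\left(E \right)} = 0 E = 0$)
$W{\left(x,n \right)} = \frac{-21 + n}{-14 + x}$ ($W{\left(x,n \right)} = \frac{1}{\frac{x - 14}{n - 21} + 0} = \frac{1}{\frac{-14 + x}{-21 + n} + 0} = \frac{1}{\frac{1}{-21 + n} \left(-14 + x\right)} = \frac{-21 + n}{-14 + x}$)
$W{\left(17,-4 \right)} + 372 \cdot 69 = \frac{-21 - 4}{-14 + 17} + 372 \cdot 69 = \frac{1}{3} \left(-25\right) + 25668 = - \frac{25}{3} + 25668 = \frac{76979}{3}$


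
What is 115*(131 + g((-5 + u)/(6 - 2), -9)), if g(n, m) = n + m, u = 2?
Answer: 55775/4 ≈ 13944.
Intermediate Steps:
g(n, m) = m + n
115*(131 + g((-5 + u)/(6 - 2), -9)) = 115*(131 + (-9 + (-5 + 2)/(6 - 2))) = 115*(131 + (-9 - 3/4)) = 115*(131 + (-9 - 3*¼)) = 115*(131 + (-9 - ¾)) = 115*(131 - 39/4) = 115*(485/4) = 55775/4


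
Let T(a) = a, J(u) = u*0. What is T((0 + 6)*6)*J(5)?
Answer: 0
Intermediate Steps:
J(u) = 0
T((0 + 6)*6)*J(5) = ((0 + 6)*6)*0 = (6*6)*0 = 36*0 = 0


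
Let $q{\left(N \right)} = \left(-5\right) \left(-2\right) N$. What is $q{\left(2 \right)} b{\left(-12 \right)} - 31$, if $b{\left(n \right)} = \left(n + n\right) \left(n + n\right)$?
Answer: $11489$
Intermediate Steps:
$q{\left(N \right)} = 10 N$
$b{\left(n \right)} = 4 n^{2}$ ($b{\left(n \right)} = 2 n 2 n = 4 n^{2}$)
$q{\left(2 \right)} b{\left(-12 \right)} - 31 = 10 \cdot 2 \cdot 4 \left(-12\right)^{2} - 31 = 20 \cdot 4 \cdot 144 - 31 = 20 \cdot 576 - 31 = 11520 - 31 = 11489$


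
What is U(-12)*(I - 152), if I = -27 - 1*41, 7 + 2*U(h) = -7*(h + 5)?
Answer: -4620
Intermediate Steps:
U(h) = -21 - 7*h/2 (U(h) = -7/2 + (-7*(h + 5))/2 = -7/2 + (-7*(5 + h))/2 = -7/2 + (-35 - 7*h)/2 = -7/2 + (-35/2 - 7*h/2) = -21 - 7*h/2)
I = -68 (I = -27 - 41 = -68)
U(-12)*(I - 152) = (-21 - 7/2*(-12))*(-68 - 152) = (-21 + 42)*(-220) = 21*(-220) = -4620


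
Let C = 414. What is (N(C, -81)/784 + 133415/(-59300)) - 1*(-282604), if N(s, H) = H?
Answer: 656924484207/2324560 ≈ 2.8260e+5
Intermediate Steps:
(N(C, -81)/784 + 133415/(-59300)) - 1*(-282604) = (-81/784 + 133415/(-59300)) - 1*(-282604) = (-81*1/784 + 133415*(-1/59300)) + 282604 = (-81/784 - 26683/11860) + 282604 = -5470033/2324560 + 282604 = 656924484207/2324560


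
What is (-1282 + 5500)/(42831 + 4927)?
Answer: 2109/23879 ≈ 0.088320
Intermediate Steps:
(-1282 + 5500)/(42831 + 4927) = 4218/47758 = 4218*(1/47758) = 2109/23879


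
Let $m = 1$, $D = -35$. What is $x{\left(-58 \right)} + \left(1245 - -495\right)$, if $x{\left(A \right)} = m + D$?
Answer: $1706$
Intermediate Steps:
$x{\left(A \right)} = -34$ ($x{\left(A \right)} = 1 - 35 = -34$)
$x{\left(-58 \right)} + \left(1245 - -495\right) = -34 + \left(1245 - -495\right) = -34 + \left(1245 + 495\right) = -34 + 1740 = 1706$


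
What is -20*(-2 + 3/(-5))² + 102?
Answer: -166/5 ≈ -33.200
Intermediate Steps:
-20*(-2 + 3/(-5))² + 102 = -20*(-2 + 3*(-⅕))² + 102 = -20*(-2 - ⅗)² + 102 = -20*(-13/5)² + 102 = -20*169/25 + 102 = -676/5 + 102 = -166/5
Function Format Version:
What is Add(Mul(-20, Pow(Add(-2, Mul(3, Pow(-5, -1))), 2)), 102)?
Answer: Rational(-166, 5) ≈ -33.200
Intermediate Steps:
Add(Mul(-20, Pow(Add(-2, Mul(3, Pow(-5, -1))), 2)), 102) = Add(Mul(-20, Pow(Add(-2, Mul(3, Rational(-1, 5))), 2)), 102) = Add(Mul(-20, Pow(Add(-2, Rational(-3, 5)), 2)), 102) = Add(Mul(-20, Pow(Rational(-13, 5), 2)), 102) = Add(Mul(-20, Rational(169, 25)), 102) = Add(Rational(-676, 5), 102) = Rational(-166, 5)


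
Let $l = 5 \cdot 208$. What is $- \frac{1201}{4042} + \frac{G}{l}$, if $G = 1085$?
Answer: $\frac{313653}{420368} \approx 0.74614$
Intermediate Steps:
$l = 1040$
$- \frac{1201}{4042} + \frac{G}{l} = - \frac{1201}{4042} + \frac{1085}{1040} = \left(-1201\right) \frac{1}{4042} + 1085 \cdot \frac{1}{1040} = - \frac{1201}{4042} + \frac{217}{208} = \frac{313653}{420368}$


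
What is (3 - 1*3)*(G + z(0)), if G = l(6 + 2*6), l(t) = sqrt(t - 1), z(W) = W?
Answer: 0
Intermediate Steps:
l(t) = sqrt(-1 + t)
G = sqrt(17) (G = sqrt(-1 + (6 + 2*6)) = sqrt(-1 + (6 + 12)) = sqrt(-1 + 18) = sqrt(17) ≈ 4.1231)
(3 - 1*3)*(G + z(0)) = (3 - 1*3)*(sqrt(17) + 0) = (3 - 3)*sqrt(17) = 0*sqrt(17) = 0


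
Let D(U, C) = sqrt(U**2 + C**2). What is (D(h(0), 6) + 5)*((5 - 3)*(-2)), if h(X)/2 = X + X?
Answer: -44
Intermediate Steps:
h(X) = 4*X (h(X) = 2*(X + X) = 2*(2*X) = 4*X)
D(U, C) = sqrt(C**2 + U**2)
(D(h(0), 6) + 5)*((5 - 3)*(-2)) = (sqrt(6**2 + (4*0)**2) + 5)*((5 - 3)*(-2)) = (sqrt(36 + 0**2) + 5)*(2*(-2)) = (sqrt(36 + 0) + 5)*(-4) = (sqrt(36) + 5)*(-4) = (6 + 5)*(-4) = 11*(-4) = -44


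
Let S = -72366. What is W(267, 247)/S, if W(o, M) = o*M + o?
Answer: -11036/12061 ≈ -0.91502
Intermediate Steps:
W(o, M) = o + M*o (W(o, M) = M*o + o = o + M*o)
W(267, 247)/S = (267*(1 + 247))/(-72366) = (267*248)*(-1/72366) = 66216*(-1/72366) = -11036/12061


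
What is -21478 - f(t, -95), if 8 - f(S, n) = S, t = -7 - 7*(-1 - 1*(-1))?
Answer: -21493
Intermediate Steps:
t = -7 (t = -7 - 7*(-1 + 1) = -7 - 7*0 = -7 + 0 = -7)
f(S, n) = 8 - S
-21478 - f(t, -95) = -21478 - (8 - 1*(-7)) = -21478 - (8 + 7) = -21478 - 1*15 = -21478 - 15 = -21493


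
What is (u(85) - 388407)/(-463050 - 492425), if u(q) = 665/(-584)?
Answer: 226830353/557997400 ≈ 0.40651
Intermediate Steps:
u(q) = -665/584 (u(q) = 665*(-1/584) = -665/584)
(u(85) - 388407)/(-463050 - 492425) = (-665/584 - 388407)/(-463050 - 492425) = -226830353/584/(-955475) = -226830353/584*(-1/955475) = 226830353/557997400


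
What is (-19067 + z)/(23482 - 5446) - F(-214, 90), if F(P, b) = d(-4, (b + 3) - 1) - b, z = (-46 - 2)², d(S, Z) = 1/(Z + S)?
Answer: 35337985/396792 ≈ 89.059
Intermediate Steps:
d(S, Z) = 1/(S + Z)
z = 2304 (z = (-48)² = 2304)
F(P, b) = 1/(-2 + b) - b (F(P, b) = 1/(-4 + ((b + 3) - 1)) - b = 1/(-4 + ((3 + b) - 1)) - b = 1/(-4 + (2 + b)) - b = 1/(-2 + b) - b)
(-19067 + z)/(23482 - 5446) - F(-214, 90) = (-19067 + 2304)/(23482 - 5446) - (1 - 1*90*(-2 + 90))/(-2 + 90) = -16763/18036 - (1 - 1*90*88)/88 = -16763*1/18036 - (1 - 7920)/88 = -16763/18036 - (-7919)/88 = -16763/18036 - 1*(-7919/88) = -16763/18036 + 7919/88 = 35337985/396792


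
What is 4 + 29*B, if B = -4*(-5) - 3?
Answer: 497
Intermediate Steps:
B = 17 (B = 20 - 3 = 17)
4 + 29*B = 4 + 29*17 = 4 + 493 = 497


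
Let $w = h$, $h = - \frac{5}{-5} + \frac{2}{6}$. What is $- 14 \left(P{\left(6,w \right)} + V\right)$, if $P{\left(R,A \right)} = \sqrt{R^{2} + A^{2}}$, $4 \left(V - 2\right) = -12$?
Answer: $14 - \frac{28 \sqrt{85}}{3} \approx -72.049$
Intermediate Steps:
$V = -1$ ($V = 2 + \frac{1}{4} \left(-12\right) = 2 - 3 = -1$)
$h = \frac{4}{3}$ ($h = \left(-5\right) \left(- \frac{1}{5}\right) + 2 \cdot \frac{1}{6} = 1 + \frac{1}{3} = \frac{4}{3} \approx 1.3333$)
$w = \frac{4}{3} \approx 1.3333$
$P{\left(R,A \right)} = \sqrt{A^{2} + R^{2}}$
$- 14 \left(P{\left(6,w \right)} + V\right) = - 14 \left(\sqrt{\left(\frac{4}{3}\right)^{2} + 6^{2}} - 1\right) = - 14 \left(\sqrt{\frac{16}{9} + 36} - 1\right) = - 14 \left(\sqrt{\frac{340}{9}} - 1\right) = - 14 \left(\frac{2 \sqrt{85}}{3} - 1\right) = - 14 \left(-1 + \frac{2 \sqrt{85}}{3}\right) = 14 - \frac{28 \sqrt{85}}{3}$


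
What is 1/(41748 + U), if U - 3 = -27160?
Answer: 1/14591 ≈ 6.8535e-5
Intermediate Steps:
U = -27157 (U = 3 - 27160 = -27157)
1/(41748 + U) = 1/(41748 - 27157) = 1/14591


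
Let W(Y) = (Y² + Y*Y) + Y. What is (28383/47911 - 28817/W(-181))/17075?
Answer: 473922316/53454186515825 ≈ 8.8660e-6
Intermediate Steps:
W(Y) = Y + 2*Y² (W(Y) = (Y² + Y²) + Y = 2*Y² + Y = Y + 2*Y²)
(28383/47911 - 28817/W(-181))/17075 = (28383/47911 - 28817*(-1/(181*(1 + 2*(-181)))))/17075 = (28383*(1/47911) - 28817*(-1/(181*(1 - 362))))*(1/17075) = (28383/47911 - 28817/((-181*(-361))))*(1/17075) = (28383/47911 - 28817/65341)*(1/17075) = (473922316/3130552651)*(1/17075) = 473922316/53454186515825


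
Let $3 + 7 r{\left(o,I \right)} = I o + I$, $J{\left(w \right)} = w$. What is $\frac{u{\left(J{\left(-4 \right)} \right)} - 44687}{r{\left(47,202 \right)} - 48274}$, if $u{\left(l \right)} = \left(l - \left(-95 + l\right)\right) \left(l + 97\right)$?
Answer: $\frac{250964}{328225} \approx 0.76461$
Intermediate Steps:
$r{\left(o,I \right)} = - \frac{3}{7} + \frac{I}{7} + \frac{I o}{7}$ ($r{\left(o,I \right)} = - \frac{3}{7} + \frac{I o + I}{7} = - \frac{3}{7} + \frac{I + I o}{7} = - \frac{3}{7} + \left(\frac{I}{7} + \frac{I o}{7}\right) = - \frac{3}{7} + \frac{I}{7} + \frac{I o}{7}$)
$u{\left(l \right)} = 9215 + 95 l$ ($u{\left(l \right)} = 95 \left(97 + l\right) = 9215 + 95 l$)
$\frac{u{\left(J{\left(-4 \right)} \right)} - 44687}{r{\left(47,202 \right)} - 48274} = \frac{\left(9215 + 95 \left(-4\right)\right) - 44687}{\left(- \frac{3}{7} + \frac{1}{7} \cdot 202 + \frac{1}{7} \cdot 202 \cdot 47\right) - 48274} = \frac{\left(9215 - 380\right) - 44687}{\left(- \frac{3}{7} + \frac{202}{7} + \frac{9494}{7}\right) - 48274} = \frac{8835 - 44687}{\frac{9693}{7} - 48274} = - \frac{35852}{- \frac{328225}{7}} = \left(-35852\right) \left(- \frac{7}{328225}\right) = \frac{250964}{328225}$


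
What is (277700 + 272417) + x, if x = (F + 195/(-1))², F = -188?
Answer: 696806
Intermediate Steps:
x = 146689 (x = (-188 + 195/(-1))² = (-188 + 195*(-1))² = (-188 - 195)² = (-383)² = 146689)
(277700 + 272417) + x = (277700 + 272417) + 146689 = 550117 + 146689 = 696806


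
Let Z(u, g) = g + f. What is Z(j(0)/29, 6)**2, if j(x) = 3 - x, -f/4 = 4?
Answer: 100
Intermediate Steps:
f = -16 (f = -4*4 = -16)
Z(u, g) = -16 + g (Z(u, g) = g - 16 = -16 + g)
Z(j(0)/29, 6)**2 = (-16 + 6)**2 = (-10)**2 = 100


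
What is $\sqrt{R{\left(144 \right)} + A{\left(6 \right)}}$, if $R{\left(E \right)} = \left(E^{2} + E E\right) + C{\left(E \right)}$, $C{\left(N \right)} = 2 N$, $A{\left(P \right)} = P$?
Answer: $\sqrt{41766} \approx 204.37$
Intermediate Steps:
$R{\left(E \right)} = 2 E + 2 E^{2}$ ($R{\left(E \right)} = \left(E^{2} + E E\right) + 2 E = \left(E^{2} + E^{2}\right) + 2 E = 2 E^{2} + 2 E = 2 E + 2 E^{2}$)
$\sqrt{R{\left(144 \right)} + A{\left(6 \right)}} = \sqrt{2 \cdot 144 \left(1 + 144\right) + 6} = \sqrt{2 \cdot 144 \cdot 145 + 6} = \sqrt{41760 + 6} = \sqrt{41766}$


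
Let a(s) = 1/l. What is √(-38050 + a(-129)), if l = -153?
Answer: I*√98968067/51 ≈ 195.06*I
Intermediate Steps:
a(s) = -1/153 (a(s) = 1/(-153) = -1/153)
√(-38050 + a(-129)) = √(-38050 - 1/153) = √(-5821651/153) = I*√98968067/51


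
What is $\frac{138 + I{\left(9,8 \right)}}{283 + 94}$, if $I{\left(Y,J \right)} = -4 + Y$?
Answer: $\frac{11}{29} \approx 0.37931$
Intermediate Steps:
$\frac{138 + I{\left(9,8 \right)}}{283 + 94} = \frac{138 + \left(-4 + 9\right)}{283 + 94} = \frac{138 + 5}{377} = 143 \cdot \frac{1}{377} = \frac{11}{29}$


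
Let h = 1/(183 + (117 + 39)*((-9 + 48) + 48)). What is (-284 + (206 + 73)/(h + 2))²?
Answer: 15804433279441/756855121 ≈ 20882.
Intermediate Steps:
h = 1/13755 (h = 1/(183 + 156*(39 + 48)) = 1/(183 + 156*87) = 1/(183 + 13572) = 1/13755 ≈ 7.2701e-5)
(-284 + (206 + 73)/(h + 2))² = (-284 + (206 + 73)/(1/13755 + 2))² = (-284 + 279/(27511/13755))² = (-284 + 279*(13755/27511))² = (-284 + 3837645/27511)² = (-3975479/27511)² = 15804433279441/756855121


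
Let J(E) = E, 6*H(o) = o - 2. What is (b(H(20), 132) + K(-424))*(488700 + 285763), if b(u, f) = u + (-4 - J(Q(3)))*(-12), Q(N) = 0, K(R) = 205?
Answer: 198262528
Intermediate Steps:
H(o) = -⅓ + o/6 (H(o) = (o - 2)/6 = (-2 + o)/6 = -⅓ + o/6)
b(u, f) = 48 + u (b(u, f) = u + (-4 - 1*0)*(-12) = u + (-4 + 0)*(-12) = u - 4*(-12) = u + 48 = 48 + u)
(b(H(20), 132) + K(-424))*(488700 + 285763) = ((48 + (-⅓ + (⅙)*20)) + 205)*(488700 + 285763) = ((48 + (-⅓ + 10/3)) + 205)*774463 = ((48 + 3) + 205)*774463 = (51 + 205)*774463 = 256*774463 = 198262528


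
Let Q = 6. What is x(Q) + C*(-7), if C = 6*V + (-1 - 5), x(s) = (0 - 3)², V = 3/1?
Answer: -75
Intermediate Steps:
V = 3 (V = 3*1 = 3)
x(s) = 9 (x(s) = (-3)² = 9)
C = 12 (C = 6*3 + (-1 - 5) = 18 - 6 = 12)
x(Q) + C*(-7) = 9 + 12*(-7) = 9 - 84 = -75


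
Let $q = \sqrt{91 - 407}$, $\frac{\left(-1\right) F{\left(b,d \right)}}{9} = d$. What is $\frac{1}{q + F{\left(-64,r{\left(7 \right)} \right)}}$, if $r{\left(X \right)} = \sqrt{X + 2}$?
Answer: $- \frac{27}{1045} - \frac{2 i \sqrt{79}}{1045} \approx -0.025837 - 0.017011 i$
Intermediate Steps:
$r{\left(X \right)} = \sqrt{2 + X}$
$F{\left(b,d \right)} = - 9 d$
$q = 2 i \sqrt{79}$ ($q = \sqrt{-316} = 2 i \sqrt{79} \approx 17.776 i$)
$\frac{1}{q + F{\left(-64,r{\left(7 \right)} \right)}} = \frac{1}{2 i \sqrt{79} - 9 \sqrt{2 + 7}} = \frac{1}{2 i \sqrt{79} - 9 \sqrt{9}} = \frac{1}{2 i \sqrt{79} - 27} = \frac{1}{-27 + 2 i \sqrt{79}}$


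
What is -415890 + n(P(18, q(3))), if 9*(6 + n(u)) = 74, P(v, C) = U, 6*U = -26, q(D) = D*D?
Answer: -3742990/9 ≈ -4.1589e+5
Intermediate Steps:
q(D) = D²
U = -13/3 (U = (⅙)*(-26) = -13/3 ≈ -4.3333)
P(v, C) = -13/3
n(u) = 20/9 (n(u) = -6 + (⅑)*74 = -6 + 74/9 = 20/9)
-415890 + n(P(18, q(3))) = -415890 + 20/9 = -3742990/9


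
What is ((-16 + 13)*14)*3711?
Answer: -155862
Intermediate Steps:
((-16 + 13)*14)*3711 = -3*14*3711 = -42*3711 = -155862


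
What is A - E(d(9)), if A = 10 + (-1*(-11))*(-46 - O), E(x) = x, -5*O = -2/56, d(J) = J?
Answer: -70711/140 ≈ -505.08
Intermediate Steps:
O = 1/140 (O = -(-2)/(5*56) = -⅕*(-1/28) = 1/140 ≈ 0.0071429)
A = -69451/140 (A = 10 + (-1*(-11))*(-46 - 1*1/140) = 10 + 11*(-46 - 1/140) = 10 + 11*(-6441/140) = 10 - 70851/140 = -69451/140 ≈ -496.08)
A - E(d(9)) = -69451/140 - 1*9 = -69451/140 - 9 = -70711/140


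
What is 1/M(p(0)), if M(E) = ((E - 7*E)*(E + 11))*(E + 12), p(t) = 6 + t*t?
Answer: -1/11016 ≈ -9.0777e-5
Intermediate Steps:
p(t) = 6 + t²
M(E) = -6*E*(11 + E)*(12 + E) (M(E) = ((-6*E)*(11 + E))*(12 + E) = (-6*E*(11 + E))*(12 + E) = -6*E*(11 + E)*(12 + E))
1/M(p(0)) = 1/(-6*(6 + 0²)*(132 + (6 + 0²)² + 23*(6 + 0²))) = 1/(-6*(6 + 0)*(132 + (6 + 0)² + 23*(6 + 0))) = 1/(-6*6*(132 + 6² + 23*6)) = 1/(-6*6*(132 + 36 + 138)) = 1/(-6*6*306) = 1/(-11016) = -1/11016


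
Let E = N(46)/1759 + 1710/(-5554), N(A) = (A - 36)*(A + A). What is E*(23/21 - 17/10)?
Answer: -26692733/205159206 ≈ -0.13011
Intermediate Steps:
N(A) = 2*A*(-36 + A) (N(A) = (-36 + A)*(2*A) = 2*A*(-36 + A))
E = 1050895/4884743 (E = (2*46*(-36 + 46))/1759 + 1710/(-5554) = (2*46*10)*(1/1759) + 1710*(-1/5554) = 920*(1/1759) - 855/2777 = 920/1759 - 855/2777 = 1050895/4884743 ≈ 0.21514)
E*(23/21 - 17/10) = 1050895*(23/21 - 17/10)/4884743 = (1050895/4884743)*(-127/210) = -26692733/205159206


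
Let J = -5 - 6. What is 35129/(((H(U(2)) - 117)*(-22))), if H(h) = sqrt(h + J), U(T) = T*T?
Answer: 4110093/301312 + 35129*I*sqrt(7)/301312 ≈ 13.641 + 0.30846*I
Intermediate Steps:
J = -11
U(T) = T**2
H(h) = sqrt(-11 + h) (H(h) = sqrt(h - 11) = sqrt(-11 + h))
35129/(((H(U(2)) - 117)*(-22))) = 35129/(((sqrt(-11 + 2**2) - 117)*(-22))) = 35129/(((sqrt(-11 + 4) - 117)*(-22))) = 35129/(((sqrt(-7) - 117)*(-22))) = 35129/(((I*sqrt(7) - 117)*(-22))) = 35129/(((-117 + I*sqrt(7))*(-22))) = 35129/(2574 - 22*I*sqrt(7))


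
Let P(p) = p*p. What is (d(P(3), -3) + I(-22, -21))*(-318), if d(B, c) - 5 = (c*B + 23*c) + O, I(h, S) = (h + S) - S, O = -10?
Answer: 39114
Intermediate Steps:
P(p) = p²
I(h, S) = h (I(h, S) = (S + h) - S = h)
d(B, c) = -5 + 23*c + B*c (d(B, c) = 5 + ((c*B + 23*c) - 10) = 5 + ((B*c + 23*c) - 10) = 5 + ((23*c + B*c) - 10) = 5 + (-10 + 23*c + B*c) = -5 + 23*c + B*c)
(d(P(3), -3) + I(-22, -21))*(-318) = ((-5 + 23*(-3) + 3²*(-3)) - 22)*(-318) = ((-5 - 69 + 9*(-3)) - 22)*(-318) = ((-5 - 69 - 27) - 22)*(-318) = (-101 - 22)*(-318) = -123*(-318) = 39114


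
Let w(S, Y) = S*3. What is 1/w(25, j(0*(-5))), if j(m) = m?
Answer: 1/75 ≈ 0.013333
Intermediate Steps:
w(S, Y) = 3*S
1/w(25, j(0*(-5))) = 1/(3*25) = 1/75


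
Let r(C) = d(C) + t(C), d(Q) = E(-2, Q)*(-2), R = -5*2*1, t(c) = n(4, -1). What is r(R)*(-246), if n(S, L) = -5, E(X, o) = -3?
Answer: -246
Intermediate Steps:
t(c) = -5
R = -10 (R = -10*1 = -10)
d(Q) = 6 (d(Q) = -3*(-2) = 6)
r(C) = 1 (r(C) = 6 - 5 = 1)
r(R)*(-246) = 1*(-246) = -246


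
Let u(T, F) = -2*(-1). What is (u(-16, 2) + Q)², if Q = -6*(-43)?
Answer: 67600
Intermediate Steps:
u(T, F) = 2
Q = 258
(u(-16, 2) + Q)² = (2 + 258)² = 260² = 67600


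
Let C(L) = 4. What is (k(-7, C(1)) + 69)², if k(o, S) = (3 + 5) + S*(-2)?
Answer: 4761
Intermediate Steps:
k(o, S) = 8 - 2*S
(k(-7, C(1)) + 69)² = ((8 - 2*4) + 69)² = ((8 - 8) + 69)² = (0 + 69)² = 69² = 4761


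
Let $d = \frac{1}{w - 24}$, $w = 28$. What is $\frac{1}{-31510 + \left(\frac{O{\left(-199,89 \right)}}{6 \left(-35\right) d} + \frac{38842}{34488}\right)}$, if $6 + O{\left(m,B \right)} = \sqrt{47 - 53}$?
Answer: $- \frac{1639628210525580}{51662650901650615831} + \frac{991185120 i \sqrt{6}}{51662650901650615831} \approx -3.1737 \cdot 10^{-5} + 4.6995 \cdot 10^{-11} i$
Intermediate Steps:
$O{\left(m,B \right)} = -6 + i \sqrt{6}$ ($O{\left(m,B \right)} = -6 + \sqrt{47 - 53} = -6 + \sqrt{-6} = -6 + i \sqrt{6}$)
$d = \frac{1}{4}$ ($d = \frac{1}{28 - 24} = \frac{1}{4} \approx 0.25$)
$\frac{1}{-31510 + \left(\frac{O{\left(-199,89 \right)}}{6 \left(-35\right) d} + \frac{38842}{34488}\right)} = \frac{1}{-31510 + \left(\frac{-6 + i \sqrt{6}}{6 \left(-35\right) \frac{1}{4}} + \frac{38842}{34488}\right)} = \frac{1}{-31510 + \left(\frac{-6 + i \sqrt{6}}{\left(-210\right) \frac{1}{4}} + 38842 \cdot \frac{1}{34488}\right)} = \frac{1}{-31510 + \left(\frac{-6 + i \sqrt{6}}{- \frac{105}{2}} + \frac{19421}{17244}\right)} = \frac{1}{-31510 + \left(\left(-6 + i \sqrt{6}\right) \left(- \frac{2}{105}\right) + \frac{19421}{17244}\right)} = \frac{1}{-31510 + \left(\left(\frac{4}{35} - \frac{2 i \sqrt{6}}{105}\right) + \frac{19421}{17244}\right)} = \frac{1}{-31510 + \left(\frac{748711}{603540} - \frac{2 i \sqrt{6}}{105}\right)} = \frac{1}{- \frac{19016796689}{603540} - \frac{2 i \sqrt{6}}{105}}$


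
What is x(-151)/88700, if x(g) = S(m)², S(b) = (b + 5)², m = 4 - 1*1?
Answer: 1024/22175 ≈ 0.046178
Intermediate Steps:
m = 3 (m = 4 - 1 = 3)
S(b) = (5 + b)²
x(g) = 4096 (x(g) = ((5 + 3)²)² = (8²)² = 64² = 4096)
x(-151)/88700 = 4096/88700 = 4096*(1/88700) = 1024/22175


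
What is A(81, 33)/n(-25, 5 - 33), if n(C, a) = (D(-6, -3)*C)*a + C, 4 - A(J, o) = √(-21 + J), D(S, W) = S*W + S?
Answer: 4/8375 - 2*√15/8375 ≈ -0.00044728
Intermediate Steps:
D(S, W) = S + S*W
A(J, o) = 4 - √(-21 + J)
n(C, a) = C + 12*C*a (n(C, a) = ((-6*(1 - 3))*C)*a + C = ((-6*(-2))*C)*a + C = (12*C)*a + C = 12*C*a + C = C + 12*C*a)
A(81, 33)/n(-25, 5 - 33) = (4 - √(-21 + 81))/((-25*(1 + 12*(5 - 33)))) = (4 - √60)/((-25*(1 + 12*(-28)))) = (4 - 2*√15)/((-25*(1 - 336))) = (4 - 2*√15)/((-25*(-335))) = (4 - 2*√15)/8375 = (4 - 2*√15)*(1/8375) = 4/8375 - 2*√15/8375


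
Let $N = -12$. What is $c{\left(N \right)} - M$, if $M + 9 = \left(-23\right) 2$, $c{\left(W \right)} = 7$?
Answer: $62$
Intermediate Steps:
$M = -55$ ($M = -9 - 46 = -55$)
$c{\left(N \right)} - M = 7 - -55 = 7 + 55 = 62$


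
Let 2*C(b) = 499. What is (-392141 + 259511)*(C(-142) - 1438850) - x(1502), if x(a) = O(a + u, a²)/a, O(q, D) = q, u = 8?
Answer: 143291989819810/751 ≈ 1.9080e+11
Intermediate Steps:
C(b) = 499/2 (C(b) = (½)*499 = 499/2)
x(a) = (8 + a)/a (x(a) = (a + 8)/a = (8 + a)/a)
(-392141 + 259511)*(C(-142) - 1438850) - x(1502) = (-392141 + 259511)*(499/2 - 1438850) - (8 + 1502)/1502 = -132630*(-2877201/2) - 1510/1502 = 190801584315 - 1*755/751 = 190801584315 - 755/751 = 143291989819810/751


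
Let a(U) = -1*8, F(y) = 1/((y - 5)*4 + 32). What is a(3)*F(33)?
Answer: -1/18 ≈ -0.055556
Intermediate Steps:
F(y) = 1/(12 + 4*y) (F(y) = 1/((-5 + y)*4 + 32) = 1/((-20 + 4*y) + 32) = 1/(12 + 4*y))
a(U) = -8
a(3)*F(33) = -2/(3 + 33) = -2/36 = -8*1/144 = -1/18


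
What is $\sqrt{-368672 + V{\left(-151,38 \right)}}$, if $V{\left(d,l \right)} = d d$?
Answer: $i \sqrt{345871} \approx 588.11 i$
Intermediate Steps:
$V{\left(d,l \right)} = d^{2}$
$\sqrt{-368672 + V{\left(-151,38 \right)}} = \sqrt{-368672 + \left(-151\right)^{2}} = \sqrt{-368672 + 22801} = \sqrt{-345871} = i \sqrt{345871}$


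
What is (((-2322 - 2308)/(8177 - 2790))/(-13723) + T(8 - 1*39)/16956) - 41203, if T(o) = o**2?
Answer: -51647307664791427/1253485881756 ≈ -41203.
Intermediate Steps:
(((-2322 - 2308)/(8177 - 2790))/(-13723) + T(8 - 1*39)/16956) - 41203 = (((-2322 - 2308)/(8177 - 2790))/(-13723) + (8 - 1*39)**2/16956) - 41203 = (-4630/5387*(-1/13723) + (8 - 39)**2*(1/16956)) - 41203 = (-4630*1/5387*(-1/13723) + (-31)**2*(1/16956)) - 41203 = (-4630/5387*(-1/13723) + 961*(1/16956)) - 41203 = (4630/73925801 + 961/16956) - 41203 = 71121201041/1253485881756 - 41203 = -51647307664791427/1253485881756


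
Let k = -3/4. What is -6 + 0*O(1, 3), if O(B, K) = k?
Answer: -6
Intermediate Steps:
k = -¾ (k = -3*¼ = -¾ ≈ -0.75000)
O(B, K) = -¾
-6 + 0*O(1, 3) = -6 + 0*(-¾) = -6 + 0 = -6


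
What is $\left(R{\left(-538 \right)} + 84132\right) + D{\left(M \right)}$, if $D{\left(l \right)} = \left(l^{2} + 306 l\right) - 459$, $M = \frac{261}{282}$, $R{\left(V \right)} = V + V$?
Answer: $\frac{732337129}{8836} \approx 82881.0$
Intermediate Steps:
$R{\left(V \right)} = 2 V$
$M = \frac{87}{94}$ ($M = 261 \cdot \frac{1}{282} = \frac{87}{94} \approx 0.92553$)
$D{\left(l \right)} = -459 + l^{2} + 306 l$
$\left(R{\left(-538 \right)} + 84132\right) + D{\left(M \right)} = \left(2 \left(-538\right) + 84132\right) + \left(-459 + \left(\frac{87}{94}\right)^{2} + 306 \cdot \frac{87}{94}\right) = \left(-1076 + 84132\right) + \left(-459 + \frac{7569}{8836} + \frac{13311}{47}\right) = 83056 - \frac{1545687}{8836} = \frac{732337129}{8836}$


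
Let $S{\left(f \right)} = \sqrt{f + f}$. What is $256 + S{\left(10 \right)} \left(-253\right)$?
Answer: $256 - 506 \sqrt{5} \approx -875.45$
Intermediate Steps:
$S{\left(f \right)} = \sqrt{2} \sqrt{f}$ ($S{\left(f \right)} = \sqrt{2 f} = \sqrt{2} \sqrt{f}$)
$256 + S{\left(10 \right)} \left(-253\right) = 256 + \sqrt{2} \sqrt{10} \left(-253\right) = 256 + 2 \sqrt{5} \left(-253\right) = 256 - 506 \sqrt{5}$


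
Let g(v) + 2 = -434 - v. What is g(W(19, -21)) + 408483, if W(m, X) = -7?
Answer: 408054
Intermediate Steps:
g(v) = -436 - v (g(v) = -2 + (-434 - v) = -436 - v)
g(W(19, -21)) + 408483 = (-436 - 1*(-7)) + 408483 = (-436 + 7) + 408483 = -429 + 408483 = 408054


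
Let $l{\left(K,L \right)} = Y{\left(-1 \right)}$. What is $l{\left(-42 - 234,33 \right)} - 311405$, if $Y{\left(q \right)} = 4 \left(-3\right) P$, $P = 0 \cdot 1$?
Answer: $-311405$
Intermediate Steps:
$P = 0$
$Y{\left(q \right)} = 0$ ($Y{\left(q \right)} = 4 \left(-3\right) 0 = \left(-12\right) 0 = 0$)
$l{\left(K,L \right)} = 0$
$l{\left(-42 - 234,33 \right)} - 311405 = 0 - 311405 = -311405$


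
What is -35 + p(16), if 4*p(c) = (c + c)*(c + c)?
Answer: 221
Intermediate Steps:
p(c) = c² (p(c) = ((c + c)*(c + c))/4 = ((2*c)*(2*c))/4 = (4*c²)/4 = c²)
-35 + p(16) = -35 + 16² = -35 + 256 = 221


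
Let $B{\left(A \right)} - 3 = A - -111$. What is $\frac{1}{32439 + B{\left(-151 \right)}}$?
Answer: $\frac{1}{32402} \approx 3.0862 \cdot 10^{-5}$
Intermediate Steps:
$B{\left(A \right)} = 114 + A$ ($B{\left(A \right)} = 3 + \left(A - -111\right) = 3 + \left(A + 111\right) = 3 + \left(111 + A\right) = 114 + A$)
$\frac{1}{32439 + B{\left(-151 \right)}} = \frac{1}{32439 + \left(114 - 151\right)} = \frac{1}{32439 - 37} = \frac{1}{32402}$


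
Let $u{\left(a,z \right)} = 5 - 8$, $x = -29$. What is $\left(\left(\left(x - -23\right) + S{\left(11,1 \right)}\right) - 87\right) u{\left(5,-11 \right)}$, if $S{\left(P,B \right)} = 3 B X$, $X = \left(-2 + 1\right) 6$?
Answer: $333$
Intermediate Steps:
$u{\left(a,z \right)} = -3$ ($u{\left(a,z \right)} = 5 - 8 = -3$)
$X = -6$ ($X = \left(-1\right) 6 = -6$)
$S{\left(P,B \right)} = - 18 B$ ($S{\left(P,B \right)} = 3 B \left(-6\right) = - 18 B$)
$\left(\left(\left(x - -23\right) + S{\left(11,1 \right)}\right) - 87\right) u{\left(5,-11 \right)} = \left(\left(\left(-29 - -23\right) - 18\right) - 87\right) \left(-3\right) = \left(\left(\left(-29 + 23\right) - 18\right) - 87\right) \left(-3\right) = \left(\left(-6 - 18\right) - 87\right) \left(-3\right) = \left(-24 - 87\right) \left(-3\right) = \left(-111\right) \left(-3\right) = 333$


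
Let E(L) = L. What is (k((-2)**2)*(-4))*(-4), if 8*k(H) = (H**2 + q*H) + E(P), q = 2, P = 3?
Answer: 54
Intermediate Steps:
k(H) = 3/8 + H/4 + H**2/8 (k(H) = ((H**2 + 2*H) + 3)/8 = (3 + H**2 + 2*H)/8 = 3/8 + H/4 + H**2/8)
(k((-2)**2)*(-4))*(-4) = ((3/8 + (1/4)*(-2)**2 + ((-2)**2)**2/8)*(-4))*(-4) = ((3/8 + (1/4)*4 + (1/8)*4**2)*(-4))*(-4) = ((3/8 + 1 + (1/8)*16)*(-4))*(-4) = ((3/8 + 1 + 2)*(-4))*(-4) = ((27/8)*(-4))*(-4) = -27/2*(-4) = 54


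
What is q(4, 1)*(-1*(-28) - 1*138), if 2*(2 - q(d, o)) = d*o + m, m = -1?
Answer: -55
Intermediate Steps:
q(d, o) = 5/2 - d*o/2 (q(d, o) = 2 - (d*o - 1)/2 = 2 - (-1 + d*o)/2 = 2 + (½ - d*o/2) = 5/2 - d*o/2)
q(4, 1)*(-1*(-28) - 1*138) = (5/2 - ½*4*1)*(-1*(-28) - 1*138) = (5/2 - 2)*(28 - 138) = (½)*(-110) = -55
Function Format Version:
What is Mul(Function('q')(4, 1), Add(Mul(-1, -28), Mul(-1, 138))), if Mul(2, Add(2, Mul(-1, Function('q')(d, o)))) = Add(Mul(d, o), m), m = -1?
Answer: -55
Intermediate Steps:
Function('q')(d, o) = Add(Rational(5, 2), Mul(Rational(-1, 2), d, o)) (Function('q')(d, o) = Add(2, Mul(Rational(-1, 2), Add(Mul(d, o), -1))) = Add(2, Mul(Rational(-1, 2), Add(-1, Mul(d, o)))) = Add(2, Add(Rational(1, 2), Mul(Rational(-1, 2), d, o))) = Add(Rational(5, 2), Mul(Rational(-1, 2), d, o)))
Mul(Function('q')(4, 1), Add(Mul(-1, -28), Mul(-1, 138))) = Mul(Add(Rational(5, 2), Mul(Rational(-1, 2), 4, 1)), Add(Mul(-1, -28), Mul(-1, 138))) = Mul(Add(Rational(5, 2), -2), Add(28, -138)) = Mul(Rational(1, 2), -110) = -55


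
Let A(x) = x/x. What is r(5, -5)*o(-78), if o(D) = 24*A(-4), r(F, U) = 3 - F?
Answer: -48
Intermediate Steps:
A(x) = 1
o(D) = 24 (o(D) = 24*1 = 24)
r(5, -5)*o(-78) = (3 - 1*5)*24 = (3 - 5)*24 = -2*24 = -48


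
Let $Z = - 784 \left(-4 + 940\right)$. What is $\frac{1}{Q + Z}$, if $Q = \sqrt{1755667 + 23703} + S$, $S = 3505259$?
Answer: $\frac{554287}{1536170035971} - \frac{\sqrt{1779370}}{7680850179855} \approx 3.6065 \cdot 10^{-7}$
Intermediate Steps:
$Q = 3505259 + \sqrt{1779370}$ ($Q = \sqrt{1755667 + 23703} + 3505259 = \sqrt{1779370} + 3505259 = 3505259 + \sqrt{1779370} \approx 3.5066 \cdot 10^{6}$)
$Z = -733824$ ($Z = \left(-784\right) 936 = -733824$)
$\frac{1}{Q + Z} = \frac{1}{\left(3505259 + \sqrt{1779370}\right) - 733824} = \frac{1}{2771435 + \sqrt{1779370}}$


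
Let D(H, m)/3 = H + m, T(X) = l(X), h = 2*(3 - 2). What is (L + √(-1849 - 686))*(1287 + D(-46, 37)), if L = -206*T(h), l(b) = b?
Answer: -519120 + 16380*I*√15 ≈ -5.1912e+5 + 63439.0*I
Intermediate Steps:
h = 2 (h = 2*1 = 2)
T(X) = X
L = -412 (L = -206*2 = -412)
D(H, m) = 3*H + 3*m (D(H, m) = 3*(H + m) = 3*H + 3*m)
(L + √(-1849 - 686))*(1287 + D(-46, 37)) = (-412 + √(-1849 - 686))*(1287 + (3*(-46) + 3*37)) = (-412 + √(-2535))*(1287 + (-138 + 111)) = (-412 + 13*I*√15)*(1287 - 27) = (-412 + 13*I*√15)*1260 = -519120 + 16380*I*√15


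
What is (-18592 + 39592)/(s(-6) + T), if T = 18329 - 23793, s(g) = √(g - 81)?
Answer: -114744000/29855383 - 21000*I*√87/29855383 ≈ -3.8433 - 0.0065608*I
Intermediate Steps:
s(g) = √(-81 + g)
T = -5464
(-18592 + 39592)/(s(-6) + T) = (-18592 + 39592)/(√(-81 - 6) - 5464) = 21000/(√(-87) - 5464) = 21000/(I*√87 - 5464) = 21000/(-5464 + I*√87)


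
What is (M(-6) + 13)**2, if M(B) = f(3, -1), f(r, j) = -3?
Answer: 100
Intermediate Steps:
M(B) = -3
(M(-6) + 13)**2 = (-3 + 13)**2 = 10**2 = 100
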